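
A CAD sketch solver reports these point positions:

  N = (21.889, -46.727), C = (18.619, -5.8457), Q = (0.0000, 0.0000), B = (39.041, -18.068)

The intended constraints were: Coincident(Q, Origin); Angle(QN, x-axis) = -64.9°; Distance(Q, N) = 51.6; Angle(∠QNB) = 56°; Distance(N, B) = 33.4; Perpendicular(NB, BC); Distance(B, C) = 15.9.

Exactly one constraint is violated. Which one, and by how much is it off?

Distance(B, C) = 15.9 — off by 7.90.

Q = (0.00, 0.00) ✓; QN at -64.90° ✓; |QN| = 51.60 ✓; ∠QNB = 56.00° ✓; |NB| = 33.40 ✓; ∠(NB, BC) = 90.00° ✓; |BC| = 23.80 ✗.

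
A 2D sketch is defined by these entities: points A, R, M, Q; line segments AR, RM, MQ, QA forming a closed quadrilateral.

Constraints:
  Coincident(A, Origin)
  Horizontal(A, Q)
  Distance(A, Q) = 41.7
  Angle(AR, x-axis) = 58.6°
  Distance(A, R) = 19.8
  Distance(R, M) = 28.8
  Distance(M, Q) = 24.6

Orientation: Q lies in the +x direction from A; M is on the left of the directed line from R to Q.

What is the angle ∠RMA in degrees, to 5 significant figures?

17.575°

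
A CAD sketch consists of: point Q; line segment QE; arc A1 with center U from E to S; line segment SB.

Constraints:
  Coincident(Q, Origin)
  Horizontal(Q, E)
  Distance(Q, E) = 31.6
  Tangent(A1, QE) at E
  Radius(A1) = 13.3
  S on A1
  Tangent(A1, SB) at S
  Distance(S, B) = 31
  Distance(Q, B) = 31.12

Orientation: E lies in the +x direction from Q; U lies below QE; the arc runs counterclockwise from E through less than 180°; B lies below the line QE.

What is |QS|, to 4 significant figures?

21.48

Checks: |US| = 13.30 ✓; ∠(US, SB) = 90.00° ✓; |SB| = 31.00 ✓; |QB| = 31.12 ✓.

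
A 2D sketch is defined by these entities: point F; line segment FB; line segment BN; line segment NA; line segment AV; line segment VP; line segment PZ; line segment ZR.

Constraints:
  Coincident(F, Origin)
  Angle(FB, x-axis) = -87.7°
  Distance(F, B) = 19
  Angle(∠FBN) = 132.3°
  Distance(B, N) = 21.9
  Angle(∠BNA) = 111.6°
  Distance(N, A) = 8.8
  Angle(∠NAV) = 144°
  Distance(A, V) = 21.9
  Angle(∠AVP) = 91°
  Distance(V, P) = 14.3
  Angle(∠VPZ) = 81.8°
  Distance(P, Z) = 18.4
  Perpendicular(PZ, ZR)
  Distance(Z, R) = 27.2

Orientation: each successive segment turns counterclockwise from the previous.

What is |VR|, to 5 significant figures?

20.925

F is at the origin; FB runs at -87.7° with length 19.0, so B = (0.76250, -18.985). ∠FBN = 132.3° gives BN at -40.000° from the x-axis; with |BN| = 21.9, N = (17.539, -33.062). ∠BNA = 111.6° gives NA at 28.400° from the x-axis; with |NA| = 8.8, A = (25.280, -28.876). ∠NAV = 144.0° gives AV at 64.400° from the x-axis; with |AV| = 21.9, V = (34.742, -9.1261). ∠AVP = 91.0° gives VP at 153.40° from the x-axis; with |VP| = 14.3, P = (21.956, -2.7232). ∠VPZ = 81.8° gives PZ at -108.40° from the x-axis; with |PZ| = 18.4, Z = (16.148, -20.182). PZ is perpendicular to ZR, so ZR runs at -18.400°; with |ZR| = 27.2, R = (41.958, -28.768). Then |VR| = |R − V| = 20.925.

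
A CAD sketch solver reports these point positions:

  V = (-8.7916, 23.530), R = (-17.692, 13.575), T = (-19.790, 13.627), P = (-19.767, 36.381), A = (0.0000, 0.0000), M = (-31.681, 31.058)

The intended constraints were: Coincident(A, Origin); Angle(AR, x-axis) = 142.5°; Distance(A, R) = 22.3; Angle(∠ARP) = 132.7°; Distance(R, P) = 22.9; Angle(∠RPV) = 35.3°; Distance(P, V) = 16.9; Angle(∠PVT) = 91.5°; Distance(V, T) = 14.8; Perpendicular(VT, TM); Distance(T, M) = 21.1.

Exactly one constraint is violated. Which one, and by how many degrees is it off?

Perpendicular(VT, TM) — off by 7.70°.

A = (0.00, 0.00) ✓; AR at 142.5° ✓; |AR| = 22.30 ✓; ∠ARP = 132.7° ✓; |RP| = 22.90 ✓; ∠RPV = 35.30° ✓; |PV| = 16.90 ✓; ∠PVT = 91.50° ✓; |VT| = 14.80 ✓; ∠(VT, TM) = 97.70° ✗; |TM| = 21.10 ✓.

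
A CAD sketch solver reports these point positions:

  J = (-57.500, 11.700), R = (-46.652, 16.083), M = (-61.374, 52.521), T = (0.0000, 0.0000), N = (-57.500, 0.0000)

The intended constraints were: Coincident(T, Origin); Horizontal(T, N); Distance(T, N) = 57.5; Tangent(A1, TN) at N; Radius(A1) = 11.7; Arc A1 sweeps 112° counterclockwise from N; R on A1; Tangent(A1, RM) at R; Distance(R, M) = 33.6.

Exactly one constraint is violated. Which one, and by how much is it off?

Distance(R, M) = 33.6 — off by 5.70.

T = (0.00, 0.00) ✓; T.y = 0.00, N.y = 0.00 ✓; |TN| = 57.50 ✓; ∠(JN, NT) = 90.00° ✓; |JN| = 11.70 ✓; bearing(J→R) − bearing(J→N) = 112.0° ✓; |JR| = 11.70 ✓; ∠(JR, RM) = 90.00° ✓; |RM| = 39.30 ✗.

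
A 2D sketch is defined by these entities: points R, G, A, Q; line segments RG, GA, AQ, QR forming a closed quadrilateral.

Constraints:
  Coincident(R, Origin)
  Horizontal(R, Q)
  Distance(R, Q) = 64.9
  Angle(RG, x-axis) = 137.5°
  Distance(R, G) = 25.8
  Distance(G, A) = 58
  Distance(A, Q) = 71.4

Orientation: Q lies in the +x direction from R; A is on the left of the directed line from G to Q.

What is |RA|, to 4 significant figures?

61.98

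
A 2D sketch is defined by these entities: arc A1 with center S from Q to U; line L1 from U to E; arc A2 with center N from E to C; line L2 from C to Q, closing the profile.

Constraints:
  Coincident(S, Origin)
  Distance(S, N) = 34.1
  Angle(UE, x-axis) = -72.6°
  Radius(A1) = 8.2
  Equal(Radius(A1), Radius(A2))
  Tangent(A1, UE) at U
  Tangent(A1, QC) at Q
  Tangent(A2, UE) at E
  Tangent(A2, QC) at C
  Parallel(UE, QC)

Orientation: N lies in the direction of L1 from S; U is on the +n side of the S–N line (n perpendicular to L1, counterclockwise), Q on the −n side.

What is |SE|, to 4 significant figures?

35.07

Tangency of A1 to both parallel lines with radius 8.2 puts U and Q at S ± 8.2·n: U = (7.825, 2.452), Q = (-7.825, -2.452). Equal radii place E and C the same way about N: E = N + 8.2·n = (18.02, -30.09), C = N − 8.2·n = (2.373, -34.99). Then |SE| = |E − S| = 35.07.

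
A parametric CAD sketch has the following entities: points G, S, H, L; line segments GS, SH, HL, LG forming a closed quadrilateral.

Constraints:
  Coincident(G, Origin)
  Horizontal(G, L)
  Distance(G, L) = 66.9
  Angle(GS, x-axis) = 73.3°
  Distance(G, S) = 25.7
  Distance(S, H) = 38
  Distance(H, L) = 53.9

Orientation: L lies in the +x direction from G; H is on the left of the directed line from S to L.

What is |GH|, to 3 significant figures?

60.2

G is at the origin; G and L share the same y with |GL| = 66.9 and L in +x, so L = (66.9, 0). GS runs at 73.3° with |GS| = 25.7, so S = (7.39, 24.6). H is determined by |SH| = 38.0 and |HL| = 53.9 together: it lies at the intersection of circle(S, 38.0) and circle(L, 53.9). With |SL| = 64.4, the foot of the radical line on SL is 20.9 from S and the perpendicular offset is √(38.0² − 20.9²) = 31.8. Taking the left-of-SL solution: H = (38.8, 46.0).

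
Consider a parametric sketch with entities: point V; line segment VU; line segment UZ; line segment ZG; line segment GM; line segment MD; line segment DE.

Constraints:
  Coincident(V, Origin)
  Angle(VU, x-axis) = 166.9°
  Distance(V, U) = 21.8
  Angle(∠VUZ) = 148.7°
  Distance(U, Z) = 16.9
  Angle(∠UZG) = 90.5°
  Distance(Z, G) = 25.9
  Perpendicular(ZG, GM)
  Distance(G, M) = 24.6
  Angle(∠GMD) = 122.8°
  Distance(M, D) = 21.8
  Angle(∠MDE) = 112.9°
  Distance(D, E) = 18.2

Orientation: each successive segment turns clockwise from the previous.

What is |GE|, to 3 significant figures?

42.4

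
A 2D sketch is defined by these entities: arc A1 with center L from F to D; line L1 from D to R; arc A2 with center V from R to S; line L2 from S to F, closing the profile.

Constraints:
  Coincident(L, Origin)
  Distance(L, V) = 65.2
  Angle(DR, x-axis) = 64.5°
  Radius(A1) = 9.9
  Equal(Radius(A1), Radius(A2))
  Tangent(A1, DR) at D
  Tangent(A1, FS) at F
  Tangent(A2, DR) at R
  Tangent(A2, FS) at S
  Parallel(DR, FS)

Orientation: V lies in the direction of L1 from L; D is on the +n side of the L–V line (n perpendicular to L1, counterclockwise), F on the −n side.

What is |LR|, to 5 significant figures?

65.947

The slot axis is L1's direction at 64.5°, so u = (cos 64.5°, sin 64.5°) = (0.43051, 0.90259) and n = (−sin 64.5°, cos 64.5°) = (-0.90259, 0.43051). L is at the origin and V lies 65.2 along u from L, so V = 65.2·u = (28.069, 58.849). Tangency of A1 to both parallel lines with radius 9.9 puts D and F at L ± 9.9·n: D = (-8.9356, 4.2621), F = (8.9356, -4.2621). Equal radii place R and S the same way about V: R = V + 9.9·n = (19.134, 63.111), S = V − 9.9·n = (37.005, 54.587). Then |LR| = |R − L| = 65.947.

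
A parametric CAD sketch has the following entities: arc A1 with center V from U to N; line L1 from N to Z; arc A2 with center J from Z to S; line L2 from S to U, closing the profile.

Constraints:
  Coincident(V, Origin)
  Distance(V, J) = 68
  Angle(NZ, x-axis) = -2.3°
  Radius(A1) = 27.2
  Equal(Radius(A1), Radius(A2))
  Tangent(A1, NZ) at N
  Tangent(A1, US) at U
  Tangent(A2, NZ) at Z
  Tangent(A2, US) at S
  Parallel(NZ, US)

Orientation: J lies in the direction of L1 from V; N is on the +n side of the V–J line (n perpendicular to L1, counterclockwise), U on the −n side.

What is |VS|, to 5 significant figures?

73.238

The slot axis is L1's direction at -2.3°, so u = (cos -2.3°, sin -2.3°) = (0.99919, -0.040132) and n = (−sin -2.3°, cos -2.3°) = (0.040132, 0.99919). V is at the origin and J lies 68.0 along u from V, so J = 68.0·u = (67.945, -2.7290). Tangency of A1 to both parallel lines with radius 27.2 puts N and U at V ± 27.2·n: N = (1.0916, 27.178), U = (-1.0916, -27.178). Equal radii place Z and S the same way about J: Z = J + 27.2·n = (69.037, 24.449), S = J − 27.2·n = (66.854, -29.907). Then |VS| = |S − V| = 73.238.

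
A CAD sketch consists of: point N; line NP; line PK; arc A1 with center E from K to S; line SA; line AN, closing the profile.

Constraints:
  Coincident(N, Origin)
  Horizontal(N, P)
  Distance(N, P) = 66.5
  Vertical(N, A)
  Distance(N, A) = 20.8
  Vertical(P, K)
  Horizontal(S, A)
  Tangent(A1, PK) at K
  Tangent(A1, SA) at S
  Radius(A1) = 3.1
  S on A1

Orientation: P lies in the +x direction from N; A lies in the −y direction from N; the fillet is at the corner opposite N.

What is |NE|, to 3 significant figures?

65.8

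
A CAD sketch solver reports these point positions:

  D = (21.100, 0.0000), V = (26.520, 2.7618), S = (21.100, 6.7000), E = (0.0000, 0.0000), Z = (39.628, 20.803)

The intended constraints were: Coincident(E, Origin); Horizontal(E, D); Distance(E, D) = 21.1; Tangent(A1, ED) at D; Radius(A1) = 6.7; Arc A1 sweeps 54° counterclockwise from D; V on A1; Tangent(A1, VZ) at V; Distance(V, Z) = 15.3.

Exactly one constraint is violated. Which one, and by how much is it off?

Distance(V, Z) = 15.3 — off by 7.00.

E = (0.00, 0.00) ✓; E.y = 0.00, D.y = 0.00 ✓; |ED| = 21.10 ✓; ∠(SD, DE) = 90.00° ✓; |SD| = 6.700 ✓; bearing(S→V) − bearing(S→D) = 54.00° ✓; |SV| = 6.700 ✓; ∠(SV, VZ) = 90.00° ✓; |VZ| = 22.30 ✗.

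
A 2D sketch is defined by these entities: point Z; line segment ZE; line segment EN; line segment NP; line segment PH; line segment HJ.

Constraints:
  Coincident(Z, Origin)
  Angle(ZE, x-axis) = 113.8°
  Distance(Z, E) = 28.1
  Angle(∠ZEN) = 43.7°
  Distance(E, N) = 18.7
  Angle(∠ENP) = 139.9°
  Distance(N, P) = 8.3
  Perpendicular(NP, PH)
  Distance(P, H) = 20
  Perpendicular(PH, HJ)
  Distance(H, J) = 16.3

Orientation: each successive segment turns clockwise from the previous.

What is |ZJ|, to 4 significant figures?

22.60

Z is at the origin; ZE runs at 113.8° with length 28.1, so E = (-11.34, 25.71). ∠ZEN = 43.7° gives EN at -22.50° from the x-axis; with |EN| = 18.7, N = (5.937, 18.55). ∠ENP = 139.9° gives NP at -62.60° from the x-axis; with |NP| = 8.3, P = (9.757, 11.19). NP ⟂ PH, so PH runs at -152.6°; with |PH| = 20.0, H = (-8.000, 1.981). PH ⟂ HJ, so HJ runs at 117.4°; with |HJ| = 16.3, J = (-15.50, 16.45). Then |ZJ| = |J − Z| = 22.60.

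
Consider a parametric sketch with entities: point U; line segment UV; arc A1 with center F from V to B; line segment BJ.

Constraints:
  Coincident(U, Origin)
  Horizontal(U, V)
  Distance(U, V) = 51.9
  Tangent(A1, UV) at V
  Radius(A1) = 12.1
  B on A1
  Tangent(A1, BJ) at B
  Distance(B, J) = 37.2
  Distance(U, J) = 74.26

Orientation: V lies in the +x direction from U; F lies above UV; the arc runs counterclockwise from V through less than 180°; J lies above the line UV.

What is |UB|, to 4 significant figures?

65.39

Checks: |FB| = 12.10 ✓; ∠(FB, BJ) = 90.00° ✓; |BJ| = 37.20 ✓; |UJ| = 74.26 ✓.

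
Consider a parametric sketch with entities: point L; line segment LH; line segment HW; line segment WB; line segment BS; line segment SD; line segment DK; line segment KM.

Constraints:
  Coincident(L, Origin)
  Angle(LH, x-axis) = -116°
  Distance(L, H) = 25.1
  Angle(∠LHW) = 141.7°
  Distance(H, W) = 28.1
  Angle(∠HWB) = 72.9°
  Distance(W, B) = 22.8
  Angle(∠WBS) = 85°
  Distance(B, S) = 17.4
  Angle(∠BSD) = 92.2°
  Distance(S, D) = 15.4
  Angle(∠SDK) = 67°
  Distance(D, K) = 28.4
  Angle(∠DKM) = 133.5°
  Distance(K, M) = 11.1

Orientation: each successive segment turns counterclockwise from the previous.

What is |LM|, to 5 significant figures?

53.473

L is at the origin; LH runs at -116.0° with length 25.1, so H = (-11.003, -22.560). ∠LHW = 141.7° gives HW at -77.700° from the x-axis; with |HW| = 28.1, W = (-5.0170, -50.015). ∠HWB = 72.9° gives WB at 29.400° from the x-axis; with |WB| = 22.8, B = (14.847, -38.822). ∠WBS = 85.0° gives BS at 124.40° from the x-axis; with |BS| = 17.4, S = (5.0163, -24.465). ∠BSD = 92.2° gives SD at -147.80° from the x-axis; with |SD| = 15.4, D = (-8.0151, -32.671). ∠SDK = 67.0° gives DK at -34.800° from the x-axis; with |DK| = 28.4, K = (15.306, -48.880). ∠DKM = 133.5° gives KM at 11.700° from the x-axis; with |KM| = 11.1, M = (26.175, -46.629). Then |LM| = |M − L| = 53.473.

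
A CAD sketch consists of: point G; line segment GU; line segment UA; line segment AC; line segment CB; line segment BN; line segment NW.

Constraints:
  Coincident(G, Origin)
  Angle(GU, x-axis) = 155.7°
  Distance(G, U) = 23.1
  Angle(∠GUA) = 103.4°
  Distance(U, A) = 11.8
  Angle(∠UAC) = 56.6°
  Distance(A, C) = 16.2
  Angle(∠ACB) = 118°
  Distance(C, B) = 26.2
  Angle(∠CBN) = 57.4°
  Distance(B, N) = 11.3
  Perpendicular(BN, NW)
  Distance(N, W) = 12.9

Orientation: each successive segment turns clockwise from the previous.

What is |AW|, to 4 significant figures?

20.53

G is at the origin; GU runs at 155.7° with length 23.1, so U = (-21.05, 9.506). ∠GUA = 103.4° gives UA at 79.10° from the x-axis; with |UA| = 11.8, A = (-18.82, 21.09). ∠UAC = 56.6° gives AC at -44.30° from the x-axis; with |AC| = 16.2, C = (-7.228, 9.779). ∠ACB = 118.0° gives CB at -106.3° from the x-axis; with |CB| = 26.2, B = (-14.58, -15.37). ∠CBN = 57.4° gives BN at 131.1° from the x-axis; with |BN| = 11.3, N = (-22.01, -6.853). BN ⟂ NW, so NW runs at 41.10°; with |NW| = 12.9, W = (-12.29, 1.627). Then |AW| = |W − A| = 20.53.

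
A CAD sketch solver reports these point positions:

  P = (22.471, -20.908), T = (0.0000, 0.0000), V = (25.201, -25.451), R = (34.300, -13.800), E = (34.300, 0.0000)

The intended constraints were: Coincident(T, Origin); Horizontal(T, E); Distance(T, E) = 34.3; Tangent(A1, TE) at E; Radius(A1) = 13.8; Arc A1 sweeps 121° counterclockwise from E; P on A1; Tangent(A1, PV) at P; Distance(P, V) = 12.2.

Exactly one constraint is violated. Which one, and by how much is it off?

Distance(P, V) = 12.2 — off by 6.90.

T = (0.00, 0.00) ✓; T.y = 0.00, E.y = 0.00 ✓; |TE| = 34.30 ✓; ∠(RE, ET) = 90.00° ✓; |RE| = 13.80 ✓; bearing(R→P) − bearing(R→E) = 121.0° ✓; |RP| = 13.80 ✓; ∠(RP, PV) = 90.00° ✓; |PV| = 5.300 ✗.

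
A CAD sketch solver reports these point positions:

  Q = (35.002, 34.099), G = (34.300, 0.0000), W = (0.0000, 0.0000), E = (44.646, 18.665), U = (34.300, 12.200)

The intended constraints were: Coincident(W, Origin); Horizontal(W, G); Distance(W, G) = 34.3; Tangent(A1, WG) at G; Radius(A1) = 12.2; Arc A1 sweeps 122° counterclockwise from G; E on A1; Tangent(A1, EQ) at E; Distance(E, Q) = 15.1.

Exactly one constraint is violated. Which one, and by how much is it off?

Distance(E, Q) = 15.1 — off by 3.10.

W = (0.00, 0.00) ✓; W.y = 0.00, G.y = 0.00 ✓; |WG| = 34.30 ✓; ∠(UG, GW) = 90.00° ✓; |UG| = 12.20 ✓; bearing(U→E) − bearing(U→G) = 122.0° ✓; |UE| = 12.20 ✓; ∠(UE, EQ) = 90.00° ✓; |EQ| = 18.20 ✗.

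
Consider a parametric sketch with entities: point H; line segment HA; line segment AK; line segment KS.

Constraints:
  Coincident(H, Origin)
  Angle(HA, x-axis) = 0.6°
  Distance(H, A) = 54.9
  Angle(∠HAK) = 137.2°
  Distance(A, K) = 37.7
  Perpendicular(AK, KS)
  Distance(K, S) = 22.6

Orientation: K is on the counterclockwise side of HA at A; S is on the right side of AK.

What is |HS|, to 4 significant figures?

98.33

H is at the origin; HA runs at 0.6° with length 54.9, so A = 54.9·(cos 0.6°, sin 0.6°) = (54.90, 0.5749). ∠HAK = 137.2°, so AK runs at 0.6° + (180° − 137.2°) = 43.40° from the x-axis; with |AK| = 37.7, K = A + 37.7·(cos 43.40°, sin 43.40°) = (82.29, 26.48). AK is perpendicular to KS; with |KS| = 22.6 on the right of AK, S = K + 22.6·(0.6871, -0.7266) = (97.82, 10.06). Then |HS| = |S − H| = 98.33.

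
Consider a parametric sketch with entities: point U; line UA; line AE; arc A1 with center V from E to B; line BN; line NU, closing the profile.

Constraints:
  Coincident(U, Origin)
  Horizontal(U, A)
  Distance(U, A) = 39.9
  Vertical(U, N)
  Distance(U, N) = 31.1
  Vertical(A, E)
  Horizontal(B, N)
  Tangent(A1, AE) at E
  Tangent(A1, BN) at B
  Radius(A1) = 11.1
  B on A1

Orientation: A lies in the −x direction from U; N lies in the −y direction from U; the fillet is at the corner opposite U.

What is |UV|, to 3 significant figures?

35.1

UN is vertical with |UN| = 31.1 and N on the −y side, so N = (0.00, -31.1). The virtual corner opposite U is at (-39.9, -31.1). The tangent condition forces VE to be normal to AE and A1 meets BN tangentially, so VB is at right angles to BN, with radius 11.1, so the center V sits 11.1 in from both sides at V = (-28.8, -20.0). Then |UV| = |V − U| = 35.1.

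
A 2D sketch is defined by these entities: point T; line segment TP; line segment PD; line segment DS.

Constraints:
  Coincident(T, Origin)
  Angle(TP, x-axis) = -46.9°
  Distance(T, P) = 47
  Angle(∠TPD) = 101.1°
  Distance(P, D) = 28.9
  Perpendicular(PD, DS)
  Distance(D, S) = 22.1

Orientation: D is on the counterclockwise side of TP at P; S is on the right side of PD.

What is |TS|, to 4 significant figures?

78.07

T is at the origin; TP runs at -46.9° with length 47.0, so P = 47.0·(cos -46.9°, sin -46.9°) = (32.11, -34.32). ∠TPD = 101.1°, so PD runs at -46.9° + (180° − 101.1°) = 32.00° from the x-axis; with |PD| = 28.9, D = P + 28.9·(cos 32.00°, sin 32.00°) = (56.62, -19.00). The perpendicularity gives DS at right angles to PD; with |DS| = 22.1 on the right of PD, S = D + 22.1·(0.5299, -0.8480) = (68.33, -37.74). Then |TS| = |S − T| = 78.07.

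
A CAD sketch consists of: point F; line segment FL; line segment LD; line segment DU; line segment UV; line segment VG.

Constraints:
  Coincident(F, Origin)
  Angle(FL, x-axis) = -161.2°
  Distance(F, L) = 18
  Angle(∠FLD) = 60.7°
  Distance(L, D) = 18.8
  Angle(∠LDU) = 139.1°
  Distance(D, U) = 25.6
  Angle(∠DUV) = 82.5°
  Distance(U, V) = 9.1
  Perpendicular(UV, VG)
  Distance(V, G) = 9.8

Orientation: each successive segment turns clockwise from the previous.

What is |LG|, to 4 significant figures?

29.26

F is at the origin; FL runs at -161.2° with length 18.0, so L = (-17.04, -5.801). ∠FLD = 60.7° gives LD at 79.50° from the x-axis; with |LD| = 18.8, D = (-13.61, 12.68). ∠LDU = 139.1° gives DU at 38.60° from the x-axis; with |DU| = 25.6, U = (6.393, 28.66). ∠DUV = 82.5° gives UV at -58.90° from the x-axis; with |UV| = 9.1, V = (11.09, 20.86). UV is perpendicular to VG, so VG runs at -148.9°; with |VG| = 9.8, G = (2.702, 15.80). Then |LG| = |G − L| = 29.26.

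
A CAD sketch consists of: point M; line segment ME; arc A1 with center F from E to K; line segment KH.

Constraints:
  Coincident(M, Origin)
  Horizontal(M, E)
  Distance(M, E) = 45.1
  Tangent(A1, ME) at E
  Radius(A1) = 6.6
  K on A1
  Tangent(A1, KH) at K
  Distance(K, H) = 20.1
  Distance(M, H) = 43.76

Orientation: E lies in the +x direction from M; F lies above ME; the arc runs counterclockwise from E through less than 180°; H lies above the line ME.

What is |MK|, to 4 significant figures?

51.03

Checks: M.y = 0.00, E.y = 0.00 ✓; |FK| = 6.600 ✓; ∠(FK, KH) = 90.00° ✓; |KH| = 20.10 ✓; |MH| = 43.76 ✓.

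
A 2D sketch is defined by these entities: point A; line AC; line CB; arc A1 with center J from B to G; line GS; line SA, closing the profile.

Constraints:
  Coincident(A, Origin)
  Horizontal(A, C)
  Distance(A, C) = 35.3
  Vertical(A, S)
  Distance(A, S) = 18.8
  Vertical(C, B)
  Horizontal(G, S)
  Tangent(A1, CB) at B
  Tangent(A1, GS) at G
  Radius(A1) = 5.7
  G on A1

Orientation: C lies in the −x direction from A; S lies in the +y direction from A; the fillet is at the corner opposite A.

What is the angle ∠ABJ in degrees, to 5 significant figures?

20.360°

A is at the origin; AC is horizontal with |AC| = 35.3 and C on the −x side, so C = (-35.300, 0.0000). A and S share the same x with |AS| = 18.8 and S on the +y side, so S = (0.0000, 18.800). The virtual corner opposite A is at (-35.300, 18.800). The tangent condition forces JB to be normal to CB and since A1 is tangent to GS there, JG ⟂ GS, with radius 5.7, so the center J sits 5.7 in from both sides at J = (-29.600, 13.100). That places the tangent points at B = (-35.300, 13.100) on CB and G = (-29.600, 18.800) on GS. Then cos ∠ABJ = BA·BJ / (|BA||BJ|), giving 20.360°.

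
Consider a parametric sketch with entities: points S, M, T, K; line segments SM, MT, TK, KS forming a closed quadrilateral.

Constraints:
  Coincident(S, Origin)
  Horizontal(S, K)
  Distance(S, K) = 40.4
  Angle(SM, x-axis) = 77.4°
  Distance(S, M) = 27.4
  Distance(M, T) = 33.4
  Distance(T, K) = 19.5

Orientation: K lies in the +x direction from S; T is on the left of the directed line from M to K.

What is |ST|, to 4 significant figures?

43.17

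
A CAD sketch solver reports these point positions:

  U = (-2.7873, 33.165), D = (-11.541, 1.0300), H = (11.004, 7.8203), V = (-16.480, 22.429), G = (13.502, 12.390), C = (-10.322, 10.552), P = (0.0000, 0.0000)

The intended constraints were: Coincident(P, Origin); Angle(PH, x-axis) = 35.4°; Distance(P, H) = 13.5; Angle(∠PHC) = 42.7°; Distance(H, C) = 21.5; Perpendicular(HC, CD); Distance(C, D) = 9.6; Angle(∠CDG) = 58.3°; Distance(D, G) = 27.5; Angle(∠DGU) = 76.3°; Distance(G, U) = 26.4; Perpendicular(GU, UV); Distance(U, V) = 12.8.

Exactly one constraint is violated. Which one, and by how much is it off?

Distance(U, V) = 12.8 — off by 4.60.

P = (0.00, 0.00) ✓; PH at 35.40° ✓; |PH| = 13.50 ✓; ∠PHC = 42.70° ✓; |HC| = 21.50 ✓; ∠(HC, CD) = 90.00° ✓; |CD| = 9.600 ✓; ∠CDG = 58.30° ✓; |DG| = 27.50 ✓; ∠DGU = 76.30° ✓; |GU| = 26.40 ✓; ∠(GU, UV) = 90.00° ✓; |UV| = 17.40 ✗.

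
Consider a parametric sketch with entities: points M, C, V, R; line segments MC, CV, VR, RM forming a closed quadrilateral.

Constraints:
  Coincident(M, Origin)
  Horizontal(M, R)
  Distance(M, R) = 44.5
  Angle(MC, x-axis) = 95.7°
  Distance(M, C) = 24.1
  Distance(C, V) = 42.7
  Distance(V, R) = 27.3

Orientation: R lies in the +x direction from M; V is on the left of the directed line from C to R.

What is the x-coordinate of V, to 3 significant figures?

40.2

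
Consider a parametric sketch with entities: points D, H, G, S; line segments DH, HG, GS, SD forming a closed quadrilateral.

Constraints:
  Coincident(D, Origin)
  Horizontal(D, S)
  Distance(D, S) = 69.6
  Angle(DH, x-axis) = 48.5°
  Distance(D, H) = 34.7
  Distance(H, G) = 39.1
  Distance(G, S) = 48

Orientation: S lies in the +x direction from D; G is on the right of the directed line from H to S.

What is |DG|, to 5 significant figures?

26.843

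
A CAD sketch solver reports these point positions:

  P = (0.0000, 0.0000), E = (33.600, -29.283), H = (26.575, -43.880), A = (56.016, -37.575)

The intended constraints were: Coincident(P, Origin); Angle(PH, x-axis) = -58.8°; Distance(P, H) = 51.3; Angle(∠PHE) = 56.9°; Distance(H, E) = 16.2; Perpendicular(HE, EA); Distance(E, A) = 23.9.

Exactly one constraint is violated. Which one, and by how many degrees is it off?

Perpendicular(HE, EA) — off by 5.40°.

P = (0.00, 0.00) ✓; PH at -58.80° ✓; |PH| = 51.30 ✓; ∠PHE = 56.90° ✓; |HE| = 16.20 ✓; ∠(HE, EA) = 84.60° ✗; |EA| = 23.90 ✓.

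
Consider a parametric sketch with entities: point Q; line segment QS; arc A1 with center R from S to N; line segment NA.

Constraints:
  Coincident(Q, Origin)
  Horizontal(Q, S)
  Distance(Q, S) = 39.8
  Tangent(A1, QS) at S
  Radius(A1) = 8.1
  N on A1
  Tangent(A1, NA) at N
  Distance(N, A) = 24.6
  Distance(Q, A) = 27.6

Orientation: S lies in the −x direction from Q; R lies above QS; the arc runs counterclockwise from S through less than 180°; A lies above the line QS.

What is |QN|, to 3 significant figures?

33.8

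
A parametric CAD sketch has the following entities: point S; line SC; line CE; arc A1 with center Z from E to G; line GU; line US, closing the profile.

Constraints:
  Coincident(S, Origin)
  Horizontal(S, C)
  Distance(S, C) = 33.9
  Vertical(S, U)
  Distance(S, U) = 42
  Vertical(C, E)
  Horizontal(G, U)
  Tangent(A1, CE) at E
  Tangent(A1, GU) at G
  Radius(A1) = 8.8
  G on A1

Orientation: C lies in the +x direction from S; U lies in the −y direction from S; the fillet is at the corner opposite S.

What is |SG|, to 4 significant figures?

48.93

S is at the origin; SC is horizontal with |SC| = 33.9 and C on the +x side, so C = (33.90, 0.000). S and U share the same x with |SU| = 42.0 and U on the −y side, so U = (0.000, -42.00). The virtual corner opposite S is at (33.90, -42.00). A1 meets CE tangentially, so ZE is at right angles to CE and A1 meets GU tangentially, so ZG is at right angles to GU, with radius 8.8, so the center Z sits 8.8 in from both sides at Z = (25.10, -33.20). That places the tangent points at E = (33.90, -33.20) on CE and G = (25.10, -42.00) on GU. Then |SG| = |G − S| = 48.93.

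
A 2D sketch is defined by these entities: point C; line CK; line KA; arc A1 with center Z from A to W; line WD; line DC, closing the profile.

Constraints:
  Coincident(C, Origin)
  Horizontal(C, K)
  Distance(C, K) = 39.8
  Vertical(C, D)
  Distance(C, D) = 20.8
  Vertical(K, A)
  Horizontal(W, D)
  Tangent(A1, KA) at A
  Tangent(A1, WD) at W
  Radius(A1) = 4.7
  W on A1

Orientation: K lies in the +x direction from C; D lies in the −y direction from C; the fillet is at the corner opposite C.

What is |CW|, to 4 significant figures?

40.80

The virtual corner opposite C is at (39.80, -20.80). The tangent condition forces ZA to be normal to KA and A1 meets WD tangentially, so ZW is at right angles to WD, with radius 4.7, so the center Z sits 4.7 in from both sides at Z = (35.10, -16.10). That places the tangent points at A = (39.80, -16.10) on KA and W = (35.10, -20.80) on WD. Then |CW| = |W − C| = 40.80.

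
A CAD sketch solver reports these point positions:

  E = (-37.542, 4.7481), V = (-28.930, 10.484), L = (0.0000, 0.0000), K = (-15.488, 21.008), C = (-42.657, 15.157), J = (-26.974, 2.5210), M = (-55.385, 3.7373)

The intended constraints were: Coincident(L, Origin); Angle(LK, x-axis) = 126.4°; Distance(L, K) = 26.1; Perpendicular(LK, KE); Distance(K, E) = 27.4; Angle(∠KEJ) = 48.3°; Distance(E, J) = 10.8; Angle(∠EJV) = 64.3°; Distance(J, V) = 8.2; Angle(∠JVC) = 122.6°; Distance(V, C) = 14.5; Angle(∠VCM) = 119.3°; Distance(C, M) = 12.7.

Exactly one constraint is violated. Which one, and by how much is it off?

Distance(C, M) = 12.7 — off by 4.40.

L = (0.00, 0.00) ✓; LK at 126.4° ✓; |LK| = 26.10 ✓; ∠(LK, KE) = 90.00° ✓; |KE| = 27.40 ✓; ∠KEJ = 48.30° ✓; |EJ| = 10.80 ✓; ∠EJV = 64.30° ✓; |JV| = 8.200 ✓; ∠JVC = 122.6° ✓; |VC| = 14.50 ✓; ∠VCM = 119.3° ✓; |CM| = 17.10 ✗.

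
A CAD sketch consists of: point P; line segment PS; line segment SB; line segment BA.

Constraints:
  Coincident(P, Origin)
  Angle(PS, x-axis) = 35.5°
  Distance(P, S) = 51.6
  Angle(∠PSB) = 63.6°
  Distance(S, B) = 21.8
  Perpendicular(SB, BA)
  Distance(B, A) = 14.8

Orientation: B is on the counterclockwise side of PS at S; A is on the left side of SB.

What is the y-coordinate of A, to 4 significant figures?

27.18

P is at the origin; PS runs at 35.5° with length 51.6, so S = 51.6·(cos 35.5°, sin 35.5°) = (42.01, 29.96). ∠PSB = 63.6°, so SB runs at 35.5° + (180° − 63.6°) = 151.9° from the x-axis; with |SB| = 21.8, B = S + 21.8·(cos 151.9°, sin 151.9°) = (22.78, 40.23). The perpendicularity gives BA at right angles to SB; with |BA| = 14.8 on the left of SB, A = B + 14.8·(-0.4710, -0.8821) = (15.81, 27.18). So A.y = 27.18.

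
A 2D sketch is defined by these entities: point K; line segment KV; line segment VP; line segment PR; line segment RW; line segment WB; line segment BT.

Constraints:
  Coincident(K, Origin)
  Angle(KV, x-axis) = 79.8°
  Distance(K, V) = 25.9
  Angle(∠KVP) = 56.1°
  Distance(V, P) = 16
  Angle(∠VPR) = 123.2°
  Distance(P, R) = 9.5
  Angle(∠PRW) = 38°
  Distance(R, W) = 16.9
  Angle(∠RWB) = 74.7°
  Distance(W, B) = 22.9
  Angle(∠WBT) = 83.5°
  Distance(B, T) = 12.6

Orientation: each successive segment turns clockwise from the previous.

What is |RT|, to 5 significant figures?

17.429

K is at the origin; KV runs at 79.8° with length 25.9, so V = (4.5865, 25.491). ∠KVP = 56.1° gives VP at -44.100° from the x-axis; with |VP| = 16.0, P = (16.077, 14.356). ∠VPR = 123.2° gives PR at -100.90° from the x-axis; with |PR| = 9.5, R = (14.280, 5.0275). ∠PRW = 38.0° gives RW at 117.10° from the x-axis; with |RW| = 16.9, W = (6.5814, 20.072). ∠RWB = 74.7° gives WB at 11.800° from the x-axis; with |WB| = 22.9, B = (28.997, 24.755). ∠WBT = 83.5° gives BT at -84.700° from the x-axis; with |BT| = 12.6, T = (30.161, 12.209). Then |RT| = |T − R| = 17.429.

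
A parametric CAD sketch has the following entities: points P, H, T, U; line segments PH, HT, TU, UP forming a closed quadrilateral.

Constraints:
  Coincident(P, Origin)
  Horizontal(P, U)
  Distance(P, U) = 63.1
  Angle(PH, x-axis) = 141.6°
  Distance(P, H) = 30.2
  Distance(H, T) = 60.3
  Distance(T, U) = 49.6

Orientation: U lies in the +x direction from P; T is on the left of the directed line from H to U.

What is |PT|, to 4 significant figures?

51.39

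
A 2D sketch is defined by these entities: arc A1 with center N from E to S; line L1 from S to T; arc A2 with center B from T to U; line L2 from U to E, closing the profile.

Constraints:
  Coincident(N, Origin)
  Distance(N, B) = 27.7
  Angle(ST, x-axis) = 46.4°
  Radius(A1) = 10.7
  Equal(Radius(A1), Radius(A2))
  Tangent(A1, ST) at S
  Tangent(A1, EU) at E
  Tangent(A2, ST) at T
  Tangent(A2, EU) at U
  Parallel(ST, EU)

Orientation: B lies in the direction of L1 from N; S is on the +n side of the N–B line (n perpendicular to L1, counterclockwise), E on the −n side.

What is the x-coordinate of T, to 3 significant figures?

11.4

Tangency of A1 to both parallel lines with radius 10.7 puts S and E at N ± 10.7·n: S = (-7.75, 7.38), E = (7.75, -7.38). Equal radii place T and U the same way about B: T = B + 10.7·n = (11.4, 27.4), U = B − 10.7·n = (26.9, 12.7). So T.x = 11.4.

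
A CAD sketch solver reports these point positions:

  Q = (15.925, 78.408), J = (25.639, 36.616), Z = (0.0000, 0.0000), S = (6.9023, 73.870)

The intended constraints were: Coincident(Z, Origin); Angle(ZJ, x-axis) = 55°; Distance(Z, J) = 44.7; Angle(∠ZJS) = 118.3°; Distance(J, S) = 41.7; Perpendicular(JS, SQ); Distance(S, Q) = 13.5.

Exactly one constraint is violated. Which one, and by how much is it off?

Distance(S, Q) = 13.5 — off by 3.40.

Z = (0.00, 0.00) ✓; ZJ at 55.00° ✓; |ZJ| = 44.70 ✓; ∠ZJS = 118.3° ✓; |JS| = 41.70 ✓; ∠(JS, SQ) = 90.00° ✓; |SQ| = 10.10 ✗.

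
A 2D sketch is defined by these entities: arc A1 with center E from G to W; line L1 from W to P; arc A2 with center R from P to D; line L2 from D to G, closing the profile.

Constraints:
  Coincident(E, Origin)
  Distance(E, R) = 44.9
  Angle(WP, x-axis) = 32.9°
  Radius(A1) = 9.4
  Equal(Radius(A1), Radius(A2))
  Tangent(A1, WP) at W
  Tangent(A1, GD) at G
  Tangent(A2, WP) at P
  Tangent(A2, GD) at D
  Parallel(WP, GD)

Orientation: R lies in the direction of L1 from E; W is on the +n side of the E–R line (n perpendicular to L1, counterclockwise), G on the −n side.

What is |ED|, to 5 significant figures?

45.873

Tangency of A1 to both parallel lines with radius 9.4 puts W and G at E ± 9.4·n: W = (-5.1058, 7.8924), G = (5.1058, -7.8924). Equal radii place P and D the same way about R: P = R + 9.4·n = (32.593, 32.281), D = R − 9.4·n = (42.805, 16.496). Then |ED| = |D − E| = 45.873.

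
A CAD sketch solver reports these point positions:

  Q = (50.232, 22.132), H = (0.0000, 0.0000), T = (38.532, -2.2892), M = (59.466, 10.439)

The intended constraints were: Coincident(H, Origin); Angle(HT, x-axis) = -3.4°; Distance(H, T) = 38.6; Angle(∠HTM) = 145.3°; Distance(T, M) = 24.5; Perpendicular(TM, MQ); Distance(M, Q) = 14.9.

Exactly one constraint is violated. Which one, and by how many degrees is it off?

Perpendicular(TM, MQ) — off by 7.00°.

H = (0.00, 0.00) ✓; HT at -3.400° ✓; |HT| = 38.60 ✓; ∠HTM = 145.3° ✓; |TM| = 24.50 ✓; ∠(TM, MQ) = 97.00° ✗; |MQ| = 14.90 ✓.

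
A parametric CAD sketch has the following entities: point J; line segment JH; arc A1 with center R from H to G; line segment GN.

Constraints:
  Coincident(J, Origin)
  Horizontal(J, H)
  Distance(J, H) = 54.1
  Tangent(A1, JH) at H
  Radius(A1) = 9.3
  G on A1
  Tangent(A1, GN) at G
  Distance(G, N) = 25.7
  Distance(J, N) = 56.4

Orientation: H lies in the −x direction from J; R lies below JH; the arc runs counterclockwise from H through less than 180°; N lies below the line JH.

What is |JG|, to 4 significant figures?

63.05

J is at the origin; J and H share the same y with |JH| = 54.1 and H on the −x side, so H = (-54.10, 0.000). The tangent condition forces RH to be normal to JH, so R = H + (0, -9.3) = (-54.10, -9.300). Since RG ⟂ GN (tangency), |RN| = √(9.3² + 25.7²) = 27.33 regardless of where G sits on A1. So N lies on both circle(J, 56.4) and circle(R, 27.33); the below-JH intersection is N = (-44.36, -34.84). G is the foot of the tangent from N: G = (-61.14, -15.37).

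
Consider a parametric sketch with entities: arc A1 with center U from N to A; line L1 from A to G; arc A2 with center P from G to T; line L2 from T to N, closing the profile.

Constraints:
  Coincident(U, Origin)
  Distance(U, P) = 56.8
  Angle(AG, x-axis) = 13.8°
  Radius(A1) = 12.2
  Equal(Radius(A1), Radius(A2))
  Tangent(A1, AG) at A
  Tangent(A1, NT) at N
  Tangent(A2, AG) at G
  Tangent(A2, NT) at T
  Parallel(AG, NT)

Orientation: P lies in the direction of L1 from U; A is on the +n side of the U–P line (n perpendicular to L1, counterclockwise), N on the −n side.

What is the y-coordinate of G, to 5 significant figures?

25.397

The slot axis is L1's direction at 13.8°, so u = (cos 13.8°, sin 13.8°) = (0.97113, 0.23853) and n = (−sin 13.8°, cos 13.8°) = (-0.23853, 0.97113). U is at the origin and P lies 56.8 along u from U, so P = 56.8·u = (55.160, 13.549). Tangency of A1 to both parallel lines with radius 12.2 puts A and N at U ± 12.2·n: A = (-2.9101, 11.848), N = (2.9101, -11.848). Equal radii place G and T the same way about P: G = P + 12.2·n = (52.250, 25.397), T = P − 12.2·n = (58.071, 1.7009). So G.y = 25.397.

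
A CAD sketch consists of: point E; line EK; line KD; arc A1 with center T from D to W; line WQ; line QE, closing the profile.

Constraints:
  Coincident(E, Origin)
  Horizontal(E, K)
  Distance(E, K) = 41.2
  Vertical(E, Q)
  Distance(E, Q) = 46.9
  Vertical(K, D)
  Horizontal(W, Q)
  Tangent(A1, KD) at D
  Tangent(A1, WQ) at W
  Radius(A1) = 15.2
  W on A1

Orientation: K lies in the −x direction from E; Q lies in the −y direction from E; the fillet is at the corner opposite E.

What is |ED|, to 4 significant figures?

51.98

The virtual corner opposite E is at (-41.20, -46.90). Tangency of A1 to KD means the radius TD is perpendicular to KD and A1 meets WQ tangentially, so TW is at right angles to WQ, with radius 15.2, so the center T sits 15.2 in from both sides at T = (-26.00, -31.70). That places the tangent points at D = (-41.20, -31.70) on KD and W = (-26.00, -46.90) on WQ. Then |ED| = |D − E| = 51.98.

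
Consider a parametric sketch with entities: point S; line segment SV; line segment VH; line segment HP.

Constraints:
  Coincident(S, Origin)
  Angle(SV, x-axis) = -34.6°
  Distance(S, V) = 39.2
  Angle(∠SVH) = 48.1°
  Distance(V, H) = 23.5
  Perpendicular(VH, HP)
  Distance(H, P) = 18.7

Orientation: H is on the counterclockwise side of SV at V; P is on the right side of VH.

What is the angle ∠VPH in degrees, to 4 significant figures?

51.49°

S is at the origin; SV runs at -34.6° with length 39.2, so V = 39.2·(cos -34.6°, sin -34.6°) = (32.27, -22.26). ∠SVH = 48.1°, so VH runs at -34.6° + (180° − 48.1°) = 97.30° from the x-axis; with |VH| = 23.5, H = V + 23.5·(cos 97.30°, sin 97.30°) = (29.28, 1.050). VH is perpendicular to HP; with |HP| = 18.7 on the right of VH, P = H + 18.7·(0.9919, 0.1271) = (47.83, 3.426). Then cos ∠VPH = PV·PH / (|PV||PH|), giving 51.49°.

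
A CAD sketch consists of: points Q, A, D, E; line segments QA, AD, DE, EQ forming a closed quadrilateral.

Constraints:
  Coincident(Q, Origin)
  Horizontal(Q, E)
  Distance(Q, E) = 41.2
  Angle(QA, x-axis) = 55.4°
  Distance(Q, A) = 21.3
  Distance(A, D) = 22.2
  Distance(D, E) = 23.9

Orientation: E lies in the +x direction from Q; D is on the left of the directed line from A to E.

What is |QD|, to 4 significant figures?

40.62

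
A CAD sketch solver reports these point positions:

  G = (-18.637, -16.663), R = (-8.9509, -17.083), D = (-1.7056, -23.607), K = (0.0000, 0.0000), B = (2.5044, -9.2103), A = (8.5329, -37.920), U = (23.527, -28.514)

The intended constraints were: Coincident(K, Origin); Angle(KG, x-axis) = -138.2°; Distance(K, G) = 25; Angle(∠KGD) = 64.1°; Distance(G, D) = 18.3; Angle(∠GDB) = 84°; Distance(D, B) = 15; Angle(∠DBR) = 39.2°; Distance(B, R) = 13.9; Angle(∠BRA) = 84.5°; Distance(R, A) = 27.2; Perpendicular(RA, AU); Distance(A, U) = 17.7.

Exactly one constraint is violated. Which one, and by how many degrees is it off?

Perpendicular(RA, AU) — off by 7.90°.

K = (0.00, 0.00) ✓; KG at -138.2° ✓; |KG| = 25.00 ✓; ∠KGD = 64.10° ✓; |GD| = 18.30 ✓; ∠GDB = 84.00° ✓; |DB| = 15.00 ✓; ∠DBR = 39.20° ✓; |BR| = 13.90 ✓; ∠BRA = 84.50° ✓; |RA| = 27.20 ✓; ∠(RA, AU) = 82.10° ✗; |AU| = 17.70 ✓.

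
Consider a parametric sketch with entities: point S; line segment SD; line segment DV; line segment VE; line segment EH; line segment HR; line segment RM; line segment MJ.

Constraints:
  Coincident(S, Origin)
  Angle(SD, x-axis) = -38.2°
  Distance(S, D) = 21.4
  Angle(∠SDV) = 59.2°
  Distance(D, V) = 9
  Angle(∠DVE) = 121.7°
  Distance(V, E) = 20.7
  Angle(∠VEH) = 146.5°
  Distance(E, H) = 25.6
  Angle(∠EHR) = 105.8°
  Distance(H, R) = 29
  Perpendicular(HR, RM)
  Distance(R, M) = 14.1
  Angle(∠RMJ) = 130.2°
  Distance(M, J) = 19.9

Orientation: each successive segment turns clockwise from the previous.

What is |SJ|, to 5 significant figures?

11.964

S is at the origin; SD runs at -38.2° with length 21.4, so D = (16.817, -13.234). ∠SDV = 59.2° gives DV at -159.00° from the x-axis; with |DV| = 9.0, V = (8.4151, -16.459). ∠DVE = 121.7° gives VE at 142.70° from the x-axis; with |VE| = 20.7, E = (-8.0512, -3.9153). ∠VEH = 146.5° gives EH at 109.20° from the x-axis; with |EH| = 25.6, H = (-16.470, 20.261). ∠EHR = 105.8° gives HR at 35.000° from the x-axis; with |HR| = 29.0, R = (7.2852, 36.894). HR is perpendicular to RM, so RM runs at -55.000°; with |RM| = 14.1, M = (15.373, 25.344). ∠RMJ = 130.2° gives MJ at -104.80° from the x-axis; with |MJ| = 19.9, J = (10.289, 6.1046). Then |SJ| = |J − S| = 11.964.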